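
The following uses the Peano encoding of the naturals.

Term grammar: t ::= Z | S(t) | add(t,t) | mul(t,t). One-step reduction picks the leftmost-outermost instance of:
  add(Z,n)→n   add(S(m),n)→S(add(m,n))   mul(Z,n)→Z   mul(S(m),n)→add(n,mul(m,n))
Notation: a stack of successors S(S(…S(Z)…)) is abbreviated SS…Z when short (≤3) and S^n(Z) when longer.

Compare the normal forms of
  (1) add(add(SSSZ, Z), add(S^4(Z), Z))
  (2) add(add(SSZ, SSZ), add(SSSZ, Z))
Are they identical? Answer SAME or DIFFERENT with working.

Term A:
  start: add(add(SSSZ, Z), add(S^4(Z), Z))
  step 1: add(S(add(SSZ, Z)), add(S^4(Z), Z))
  step 2: S(add(add(SSZ, Z), add(S^4(Z), Z)))
  step 3: S(add(S(add(SZ, Z)), add(S^4(Z), Z)))
  step 4: S(S(add(add(SZ, Z), add(S^4(Z), Z))))
  step 5: S(S(add(S(add(Z, Z)), add(S^4(Z), Z))))
  step 6: S(S(S(add(add(Z, Z), add(S^4(Z), Z)))))
  step 7: S(S(S(add(Z, add(S^4(Z), Z)))))
  step 8: S(S(S(add(S^4(Z), Z))))
  step 9: S(S(S(S(add(SSSZ, Z)))))
  step 10: S(S(S(S(S(add(SSZ, Z))))))
  step 11: S(S(S(S(S(S(add(SZ, Z)))))))
  step 12: S(S(S(S(S(S(S(add(Z, Z))))))))
  step 13: S^7(Z)

Term B:
  start: add(add(SSZ, SSZ), add(SSSZ, Z))
  step 1: add(S(add(SZ, SSZ)), add(SSSZ, Z))
  step 2: S(add(add(SZ, SSZ), add(SSSZ, Z)))
  step 3: S(add(S(add(Z, SSZ)), add(SSSZ, Z)))
  step 4: S(S(add(add(Z, SSZ), add(SSSZ, Z))))
  step 5: S(S(add(SSZ, add(SSSZ, Z))))
  step 6: S(S(S(add(SZ, add(SSSZ, Z)))))
  step 7: S(S(S(S(add(Z, add(SSSZ, Z))))))
  step 8: S(S(S(S(add(SSSZ, Z)))))
  step 9: S(S(S(S(S(add(SSZ, Z))))))
  step 10: S(S(S(S(S(S(add(SZ, Z)))))))
  step 11: S(S(S(S(S(S(S(add(Z, Z))))))))
  step 12: S^7(Z)

Answer: SAME — A ⇓ S^7(Z), B ⇓ S^7(Z)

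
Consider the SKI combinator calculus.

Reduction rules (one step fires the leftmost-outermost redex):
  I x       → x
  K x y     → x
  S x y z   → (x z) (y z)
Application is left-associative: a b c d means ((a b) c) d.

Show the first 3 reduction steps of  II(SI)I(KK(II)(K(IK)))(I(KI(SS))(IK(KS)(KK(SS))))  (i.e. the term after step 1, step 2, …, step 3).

  start: II(SI)I(KK(II)(K(IK)))(I(KI(SS))(IK(KS)(KK(SS))))
  step 1: I(SI)I(KK(II)(K(IK)))(I(KI(SS))(IK(KS)(KK(SS))))
  step 2: SII(KK(II)(K(IK)))(I(KI(SS))(IK(KS)(KK(SS))))
  step 3: I(KK(II)(K(IK)))(I(KK(II)(K(IK))))(I(KI(SS))(IK(KS)(KK(SS))))

Answer: after 3 steps: I(KK(II)(K(IK)))(I(KK(II)(K(IK))))(I(KI(SS))(IK(KS)(KK(SS))))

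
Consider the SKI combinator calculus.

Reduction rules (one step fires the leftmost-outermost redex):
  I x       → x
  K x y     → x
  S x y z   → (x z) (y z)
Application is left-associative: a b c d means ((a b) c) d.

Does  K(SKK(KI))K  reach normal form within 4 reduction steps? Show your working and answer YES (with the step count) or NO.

Answer: YES — reaches normal form KI in 3 ≤ 4 steps

Derivation:
  start: K(SKK(KI))K
  [1] SKK(KI)
  [2] K(KI)(K(KI))
  [3] KI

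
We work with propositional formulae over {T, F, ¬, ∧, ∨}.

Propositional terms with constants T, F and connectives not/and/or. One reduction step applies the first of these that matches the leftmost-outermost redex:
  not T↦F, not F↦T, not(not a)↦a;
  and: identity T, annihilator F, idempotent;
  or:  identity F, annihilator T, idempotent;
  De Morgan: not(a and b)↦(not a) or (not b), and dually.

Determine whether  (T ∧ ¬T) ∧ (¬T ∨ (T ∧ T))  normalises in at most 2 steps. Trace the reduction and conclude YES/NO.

Answer: NO — after 2 steps the term is F ∧ (¬T ∨ (T ∧ T)), not yet normal

Working:
  start: (T ∧ ¬T) ∧ (¬T ∨ (T ∧ T))
  step 1: ¬T ∧ (¬T ∨ (T ∧ T))
  step 2: F ∧ (¬T ∨ (T ∧ T))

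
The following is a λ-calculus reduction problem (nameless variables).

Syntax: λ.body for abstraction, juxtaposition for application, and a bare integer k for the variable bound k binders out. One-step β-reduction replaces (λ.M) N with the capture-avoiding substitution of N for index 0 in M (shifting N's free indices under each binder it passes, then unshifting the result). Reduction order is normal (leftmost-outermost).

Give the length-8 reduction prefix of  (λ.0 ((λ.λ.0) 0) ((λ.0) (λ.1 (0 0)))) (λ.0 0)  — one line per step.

Answer: after 8 steps: λ.0 0 (0 0)

Derivation:
  start: (λ.0 ((λ.λ.0) 0) ((λ.0) (λ.1 (0 0)))) (λ.0 0)
  →1  (λ.0 0) ((λ.λ.0) (λ.0 0)) ((λ.0) (λ.(λ.0 0) (0 0)))
  →2  (λ.λ.0) (λ.0 0) ((λ.λ.0) (λ.0 0)) ((λ.0) (λ.(λ.0 0) (0 0)))
  →3  (λ.0) ((λ.λ.0) (λ.0 0)) ((λ.0) (λ.(λ.0 0) (0 0)))
  →4  (λ.λ.0) (λ.0 0) ((λ.0) (λ.(λ.0 0) (0 0)))
  →5  (λ.0) ((λ.0) (λ.(λ.0 0) (0 0)))
  →6  (λ.0) (λ.(λ.0 0) (0 0))
  →7  λ.(λ.0 0) (0 0)
  →8  λ.0 0 (0 0)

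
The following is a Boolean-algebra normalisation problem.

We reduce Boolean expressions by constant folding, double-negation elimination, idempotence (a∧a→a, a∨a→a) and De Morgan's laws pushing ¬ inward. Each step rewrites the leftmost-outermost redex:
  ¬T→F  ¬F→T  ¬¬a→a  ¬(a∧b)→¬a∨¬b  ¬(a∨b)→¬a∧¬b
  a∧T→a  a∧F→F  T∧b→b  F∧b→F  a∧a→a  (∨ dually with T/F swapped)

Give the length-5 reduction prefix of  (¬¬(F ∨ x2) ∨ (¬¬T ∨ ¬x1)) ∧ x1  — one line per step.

Answer: after 5 steps: T ∧ x1

Working:
  start: (¬¬(F ∨ x2) ∨ (¬¬T ∨ ¬x1)) ∧ x1
  step 1: ((F ∨ x2) ∨ (¬¬T ∨ ¬x1)) ∧ x1
  step 2: (x2 ∨ (¬¬T ∨ ¬x1)) ∧ x1
  step 3: (x2 ∨ (T ∨ ¬x1)) ∧ x1
  step 4: (x2 ∨ T) ∧ x1
  step 5: T ∧ x1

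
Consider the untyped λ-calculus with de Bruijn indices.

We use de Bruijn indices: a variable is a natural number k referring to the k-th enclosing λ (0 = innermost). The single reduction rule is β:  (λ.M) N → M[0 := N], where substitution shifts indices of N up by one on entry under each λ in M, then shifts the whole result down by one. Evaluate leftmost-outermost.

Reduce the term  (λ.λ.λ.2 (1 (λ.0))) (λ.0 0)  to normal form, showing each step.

  start: (λ.λ.λ.2 (1 (λ.0))) (λ.0 0)
  →1  λ.λ.(λ.0 0) (1 (λ.0))
  →2  λ.λ.1 (λ.0) (1 (λ.0))

Answer: normal form = λ.λ.1 (λ.0) (1 (λ.0))  (in 2 steps)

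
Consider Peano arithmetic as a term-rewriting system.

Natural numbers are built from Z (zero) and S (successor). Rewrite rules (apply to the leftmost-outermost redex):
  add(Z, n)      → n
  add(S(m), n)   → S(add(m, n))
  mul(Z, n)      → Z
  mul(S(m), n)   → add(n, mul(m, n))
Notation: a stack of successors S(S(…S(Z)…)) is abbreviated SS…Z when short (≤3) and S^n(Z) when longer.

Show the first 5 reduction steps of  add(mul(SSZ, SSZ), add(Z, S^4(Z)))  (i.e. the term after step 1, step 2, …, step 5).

  start: add(mul(SSZ, SSZ), add(Z, S^4(Z)))
  →1  add(add(SSZ, mul(SZ, SSZ)), add(Z, S^4(Z)))
  →2  add(S(add(SZ, mul(SZ, SSZ))), add(Z, S^4(Z)))
  →3  S(add(add(SZ, mul(SZ, SSZ)), add(Z, S^4(Z))))
  →4  S(add(S(add(Z, mul(SZ, SSZ))), add(Z, S^4(Z))))
  →5  S(S(add(add(Z, mul(SZ, SSZ)), add(Z, S^4(Z)))))

Answer: after 5 steps: S(S(add(add(Z, mul(SZ, SSZ)), add(Z, S^4(Z)))))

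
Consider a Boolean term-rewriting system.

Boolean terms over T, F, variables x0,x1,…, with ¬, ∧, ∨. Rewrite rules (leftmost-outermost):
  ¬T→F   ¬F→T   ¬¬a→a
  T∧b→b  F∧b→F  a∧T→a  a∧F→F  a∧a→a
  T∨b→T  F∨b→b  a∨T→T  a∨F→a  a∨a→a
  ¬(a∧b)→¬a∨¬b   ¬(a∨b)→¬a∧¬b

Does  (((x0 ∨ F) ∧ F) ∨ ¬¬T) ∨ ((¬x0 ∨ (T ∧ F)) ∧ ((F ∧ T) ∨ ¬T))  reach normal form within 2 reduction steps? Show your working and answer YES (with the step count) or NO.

Answer: NO — after 2 steps the term is ¬¬T ∨ ((¬x0 ∨ (T ∧ F)) ∧ ((F ∧ T) ∨ ¬T)), not yet normal

Derivation:
  start: (((x0 ∨ F) ∧ F) ∨ ¬¬T) ∨ ((¬x0 ∨ (T ∧ F)) ∧ ((F ∧ T) ∨ ¬T))
  step 1: (F ∨ ¬¬T) ∨ ((¬x0 ∨ (T ∧ F)) ∧ ((F ∧ T) ∨ ¬T))
  step 2: ¬¬T ∨ ((¬x0 ∨ (T ∧ F)) ∧ ((F ∧ T) ∨ ¬T))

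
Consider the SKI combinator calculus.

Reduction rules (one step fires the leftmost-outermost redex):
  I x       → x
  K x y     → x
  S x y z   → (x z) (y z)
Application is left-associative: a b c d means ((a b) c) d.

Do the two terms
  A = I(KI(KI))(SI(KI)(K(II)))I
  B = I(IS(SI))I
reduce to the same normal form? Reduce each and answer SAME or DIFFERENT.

Answer: DIFFERENT — A ⇓ I, B ⇓ S(SI)I

Derivation:
Term A:
  start: I(KI(KI))(SI(KI)(K(II)))I
  →1  KI(KI)(SI(KI)(K(II)))I
  →2  I(SI(KI)(K(II)))I
  →3  SI(KI)(K(II))I
  →4  I(K(II))(KI(K(II)))I
  →5  K(II)(KI(K(II)))I
  →6  III
  →7  II
  →8  I

Term B:
  start: I(IS(SI))I
  →1  IS(SI)I
  →2  S(SI)I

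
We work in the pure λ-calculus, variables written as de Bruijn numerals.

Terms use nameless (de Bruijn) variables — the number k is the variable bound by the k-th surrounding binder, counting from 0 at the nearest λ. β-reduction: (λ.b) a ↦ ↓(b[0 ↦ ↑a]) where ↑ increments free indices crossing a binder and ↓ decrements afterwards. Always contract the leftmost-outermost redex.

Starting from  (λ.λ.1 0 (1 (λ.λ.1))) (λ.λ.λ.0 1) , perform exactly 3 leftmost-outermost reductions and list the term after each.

Answer: after 3 steps: λ.λ.0 ((λ.λ.λ.0 1) (λ.λ.1))

Derivation:
  start: (λ.λ.1 0 (1 (λ.λ.1))) (λ.λ.λ.0 1)
  →1  λ.(λ.λ.λ.0 1) 0 ((λ.λ.λ.0 1) (λ.λ.1))
  →2  λ.(λ.λ.0 1) ((λ.λ.λ.0 1) (λ.λ.1))
  →3  λ.λ.0 ((λ.λ.λ.0 1) (λ.λ.1))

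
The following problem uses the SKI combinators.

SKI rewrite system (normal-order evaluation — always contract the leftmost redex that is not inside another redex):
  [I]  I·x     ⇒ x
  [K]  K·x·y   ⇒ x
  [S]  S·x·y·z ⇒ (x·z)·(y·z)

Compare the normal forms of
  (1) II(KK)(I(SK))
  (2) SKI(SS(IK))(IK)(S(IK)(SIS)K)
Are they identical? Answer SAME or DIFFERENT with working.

Answer: SAME — A ⇓ K, B ⇓ K

Reduction:
Term A:
  start: II(KK)(I(SK))
  [1] I(KK)(I(SK))
  [2] KK(I(SK))
  [3] K

Term B:
  start: SKI(SS(IK))(IK)(S(IK)(SIS)K)
  [1] K(SS(IK))(I(SS(IK)))(IK)(S(IK)(SIS)K)
  [2] SS(IK)(IK)(S(IK)(SIS)K)
  [3] S(IK)(IK(IK))(S(IK)(SIS)K)
  [4] IK(S(IK)(SIS)K)(IK(IK)(S(IK)(SIS)K))
  [5] K(S(IK)(SIS)K)(IK(IK)(S(IK)(SIS)K))
  [6] S(IK)(SIS)K
  [7] IKK(SISK)
  [8] KK(SISK)
  [9] K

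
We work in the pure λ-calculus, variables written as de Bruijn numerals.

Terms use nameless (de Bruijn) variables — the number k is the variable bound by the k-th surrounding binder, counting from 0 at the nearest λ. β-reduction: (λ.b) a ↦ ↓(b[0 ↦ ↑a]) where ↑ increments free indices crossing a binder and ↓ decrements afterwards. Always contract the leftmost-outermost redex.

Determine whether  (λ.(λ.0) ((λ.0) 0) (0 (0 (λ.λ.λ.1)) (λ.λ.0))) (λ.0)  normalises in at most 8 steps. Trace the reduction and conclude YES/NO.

Answer: YES — reaches normal form λ.λ.1 in 7 ≤ 8 steps

Derivation:
  start: (λ.(λ.0) ((λ.0) 0) (0 (0 (λ.λ.λ.1)) (λ.λ.0))) (λ.0)
  step 1: (λ.0) ((λ.0) (λ.0)) ((λ.0) ((λ.0) (λ.λ.λ.1)) (λ.λ.0))
  step 2: (λ.0) (λ.0) ((λ.0) ((λ.0) (λ.λ.λ.1)) (λ.λ.0))
  step 3: (λ.0) ((λ.0) ((λ.0) (λ.λ.λ.1)) (λ.λ.0))
  step 4: (λ.0) ((λ.0) (λ.λ.λ.1)) (λ.λ.0)
  step 5: (λ.0) (λ.λ.λ.1) (λ.λ.0)
  step 6: (λ.λ.λ.1) (λ.λ.0)
  step 7: λ.λ.1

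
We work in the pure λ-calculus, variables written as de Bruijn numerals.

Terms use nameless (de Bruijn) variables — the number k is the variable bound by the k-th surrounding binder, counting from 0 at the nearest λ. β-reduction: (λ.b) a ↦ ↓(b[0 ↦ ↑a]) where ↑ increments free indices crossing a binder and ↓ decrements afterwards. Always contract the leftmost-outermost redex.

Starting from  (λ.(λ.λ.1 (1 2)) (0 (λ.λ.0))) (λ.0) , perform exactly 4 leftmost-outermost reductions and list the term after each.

  start: (λ.(λ.λ.1 (1 2)) (0 (λ.λ.0))) (λ.0)
  [1] (λ.λ.1 (1 (λ.0))) ((λ.0) (λ.λ.0))
  [2] λ.(λ.0) (λ.λ.0) ((λ.0) (λ.λ.0) (λ.0))
  [3] λ.(λ.λ.0) ((λ.0) (λ.λ.0) (λ.0))
  [4] λ.λ.0

Answer: after 4 steps: λ.λ.0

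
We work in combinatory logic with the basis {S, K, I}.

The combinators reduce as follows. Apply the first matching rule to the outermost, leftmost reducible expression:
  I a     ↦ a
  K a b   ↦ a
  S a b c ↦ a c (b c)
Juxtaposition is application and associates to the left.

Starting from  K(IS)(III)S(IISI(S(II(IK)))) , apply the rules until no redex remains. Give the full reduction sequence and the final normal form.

Answer: normal form = SS(SI(SK))  (in 7 steps)

Derivation:
  start: K(IS)(III)S(IISI(S(II(IK))))
  step 1: ISS(IISI(S(II(IK))))
  step 2: SS(IISI(S(II(IK))))
  step 3: SS(ISI(S(II(IK))))
  step 4: SS(SI(S(II(IK))))
  step 5: SS(SI(S(I(IK))))
  step 6: SS(SI(S(IK)))
  step 7: SS(SI(SK))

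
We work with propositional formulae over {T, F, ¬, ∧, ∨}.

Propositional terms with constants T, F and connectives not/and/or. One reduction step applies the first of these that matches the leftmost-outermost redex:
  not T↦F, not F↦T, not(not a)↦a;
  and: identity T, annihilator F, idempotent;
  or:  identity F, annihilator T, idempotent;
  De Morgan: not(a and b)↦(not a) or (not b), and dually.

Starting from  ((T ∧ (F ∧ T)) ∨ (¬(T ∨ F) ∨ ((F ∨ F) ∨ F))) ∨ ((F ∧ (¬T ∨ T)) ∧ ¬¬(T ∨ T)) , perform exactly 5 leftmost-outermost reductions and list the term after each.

Answer: after 5 steps: ((F ∧ ¬F) ∨ ((F ∨ F) ∨ F)) ∨ ((F ∧ (¬T ∨ T)) ∧ ¬¬(T ∨ T))

Working:
  start: ((T ∧ (F ∧ T)) ∨ (¬(T ∨ F) ∨ ((F ∨ F) ∨ F))) ∨ ((F ∧ (¬T ∨ T)) ∧ ¬¬(T ∨ T))
  [1] ((F ∧ T) ∨ (¬(T ∨ F) ∨ ((F ∨ F) ∨ F))) ∨ ((F ∧ (¬T ∨ T)) ∧ ¬¬(T ∨ T))
  [2] (F ∨ (¬(T ∨ F) ∨ ((F ∨ F) ∨ F))) ∨ ((F ∧ (¬T ∨ T)) ∧ ¬¬(T ∨ T))
  [3] (¬(T ∨ F) ∨ ((F ∨ F) ∨ F)) ∨ ((F ∧ (¬T ∨ T)) ∧ ¬¬(T ∨ T))
  [4] ((¬T ∧ ¬F) ∨ ((F ∨ F) ∨ F)) ∨ ((F ∧ (¬T ∨ T)) ∧ ¬¬(T ∨ T))
  [5] ((F ∧ ¬F) ∨ ((F ∨ F) ∨ F)) ∨ ((F ∧ (¬T ∨ T)) ∧ ¬¬(T ∨ T))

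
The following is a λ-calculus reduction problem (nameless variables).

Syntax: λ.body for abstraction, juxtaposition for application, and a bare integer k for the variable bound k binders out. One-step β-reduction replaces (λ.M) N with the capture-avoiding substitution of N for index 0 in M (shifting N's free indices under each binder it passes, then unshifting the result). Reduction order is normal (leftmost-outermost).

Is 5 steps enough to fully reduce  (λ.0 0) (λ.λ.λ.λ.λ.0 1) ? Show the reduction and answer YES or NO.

  start: (λ.0 0) (λ.λ.λ.λ.λ.0 1)
  step 1: (λ.λ.λ.λ.λ.0 1) (λ.λ.λ.λ.λ.0 1)
  step 2: λ.λ.λ.λ.0 1

Answer: YES — reaches normal form λ.λ.λ.λ.0 1 in 2 ≤ 5 steps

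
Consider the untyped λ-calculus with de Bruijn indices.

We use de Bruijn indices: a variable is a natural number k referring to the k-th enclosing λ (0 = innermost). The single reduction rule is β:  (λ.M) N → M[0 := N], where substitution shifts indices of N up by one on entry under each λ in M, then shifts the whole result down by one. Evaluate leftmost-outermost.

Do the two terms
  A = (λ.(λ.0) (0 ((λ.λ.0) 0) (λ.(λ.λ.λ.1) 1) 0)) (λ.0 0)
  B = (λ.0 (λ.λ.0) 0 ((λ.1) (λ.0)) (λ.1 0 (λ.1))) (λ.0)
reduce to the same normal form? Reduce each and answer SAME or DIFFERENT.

Term A:
  start: (λ.(λ.0) (0 ((λ.λ.0) 0) (λ.(λ.λ.λ.1) 1) 0)) (λ.0 0)
  →1  (λ.0) ((λ.0 0) ((λ.λ.0) (λ.0 0)) (λ.(λ.λ.λ.1) (λ.0 0)) (λ.0 0))
  →2  (λ.0 0) ((λ.λ.0) (λ.0 0)) (λ.(λ.λ.λ.1) (λ.0 0)) (λ.0 0)
  →3  (λ.λ.0) (λ.0 0) ((λ.λ.0) (λ.0 0)) (λ.(λ.λ.λ.1) (λ.0 0)) (λ.0 0)
  →4  (λ.0) ((λ.λ.0) (λ.0 0)) (λ.(λ.λ.λ.1) (λ.0 0)) (λ.0 0)
  →5  (λ.λ.0) (λ.0 0) (λ.(λ.λ.λ.1) (λ.0 0)) (λ.0 0)
  →6  (λ.0) (λ.(λ.λ.λ.1) (λ.0 0)) (λ.0 0)
  →7  (λ.(λ.λ.λ.1) (λ.0 0)) (λ.0 0)
  →8  (λ.λ.λ.1) (λ.0 0)
  →9  λ.λ.1

Term B:
  start: (λ.0 (λ.λ.0) 0 ((λ.1) (λ.0)) (λ.1 0 (λ.1))) (λ.0)
  →1  (λ.0) (λ.λ.0) (λ.0) ((λ.λ.0) (λ.0)) (λ.(λ.0) 0 (λ.1))
  →2  (λ.λ.0) (λ.0) ((λ.λ.0) (λ.0)) (λ.(λ.0) 0 (λ.1))
  →3  (λ.0) ((λ.λ.0) (λ.0)) (λ.(λ.0) 0 (λ.1))
  →4  (λ.λ.0) (λ.0) (λ.(λ.0) 0 (λ.1))
  →5  (λ.0) (λ.(λ.0) 0 (λ.1))
  →6  λ.(λ.0) 0 (λ.1)
  →7  λ.0 (λ.1)

Answer: DIFFERENT — A ⇓ λ.λ.1, B ⇓ λ.0 (λ.1)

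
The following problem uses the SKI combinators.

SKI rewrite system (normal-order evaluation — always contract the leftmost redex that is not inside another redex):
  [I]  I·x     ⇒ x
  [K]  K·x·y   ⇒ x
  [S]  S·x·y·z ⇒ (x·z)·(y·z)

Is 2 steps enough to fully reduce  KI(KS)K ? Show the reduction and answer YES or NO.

  start: KI(KS)K
  [1] IK
  [2] K

Answer: YES — reaches normal form K in 2 ≤ 2 steps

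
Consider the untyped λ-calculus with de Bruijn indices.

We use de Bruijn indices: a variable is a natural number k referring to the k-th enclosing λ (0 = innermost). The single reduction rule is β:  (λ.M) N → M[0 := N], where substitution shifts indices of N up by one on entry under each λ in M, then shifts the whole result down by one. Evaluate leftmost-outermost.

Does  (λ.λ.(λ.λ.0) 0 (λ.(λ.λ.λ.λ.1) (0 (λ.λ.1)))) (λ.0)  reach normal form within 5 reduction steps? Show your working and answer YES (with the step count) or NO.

Answer: YES — reaches normal form λ.λ.λ.λ.λ.1 in 4 ≤ 5 steps

Derivation:
  start: (λ.λ.(λ.λ.0) 0 (λ.(λ.λ.λ.λ.1) (0 (λ.λ.1)))) (λ.0)
  [1] λ.(λ.λ.0) 0 (λ.(λ.λ.λ.λ.1) (0 (λ.λ.1)))
  [2] λ.(λ.0) (λ.(λ.λ.λ.λ.1) (0 (λ.λ.1)))
  [3] λ.λ.(λ.λ.λ.λ.1) (0 (λ.λ.1))
  [4] λ.λ.λ.λ.λ.1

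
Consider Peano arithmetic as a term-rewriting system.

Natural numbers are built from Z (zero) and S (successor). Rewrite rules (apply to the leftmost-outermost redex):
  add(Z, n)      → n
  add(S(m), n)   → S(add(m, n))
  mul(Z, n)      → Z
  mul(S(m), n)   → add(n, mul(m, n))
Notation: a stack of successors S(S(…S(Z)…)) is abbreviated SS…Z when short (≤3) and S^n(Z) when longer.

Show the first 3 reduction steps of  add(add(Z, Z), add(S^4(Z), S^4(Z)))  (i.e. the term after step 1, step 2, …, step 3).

Answer: after 3 steps: S(add(SSSZ, S^4(Z)))

Working:
  start: add(add(Z, Z), add(S^4(Z), S^4(Z)))
  →1  add(Z, add(S^4(Z), S^4(Z)))
  →2  add(S^4(Z), S^4(Z))
  →3  S(add(SSSZ, S^4(Z)))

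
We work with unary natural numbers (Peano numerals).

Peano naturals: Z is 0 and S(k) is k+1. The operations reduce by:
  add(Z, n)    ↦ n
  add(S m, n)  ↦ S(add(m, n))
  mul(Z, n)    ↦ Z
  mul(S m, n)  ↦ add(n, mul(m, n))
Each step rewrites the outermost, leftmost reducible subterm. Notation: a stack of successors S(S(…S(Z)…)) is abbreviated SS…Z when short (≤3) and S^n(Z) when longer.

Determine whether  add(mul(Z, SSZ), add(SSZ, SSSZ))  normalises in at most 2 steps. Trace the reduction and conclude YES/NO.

Answer: NO — after 2 steps the term is add(SSZ, SSSZ), not yet normal

Reduction:
  start: add(mul(Z, SSZ), add(SSZ, SSSZ))
  →1  add(Z, add(SSZ, SSSZ))
  →2  add(SSZ, SSSZ)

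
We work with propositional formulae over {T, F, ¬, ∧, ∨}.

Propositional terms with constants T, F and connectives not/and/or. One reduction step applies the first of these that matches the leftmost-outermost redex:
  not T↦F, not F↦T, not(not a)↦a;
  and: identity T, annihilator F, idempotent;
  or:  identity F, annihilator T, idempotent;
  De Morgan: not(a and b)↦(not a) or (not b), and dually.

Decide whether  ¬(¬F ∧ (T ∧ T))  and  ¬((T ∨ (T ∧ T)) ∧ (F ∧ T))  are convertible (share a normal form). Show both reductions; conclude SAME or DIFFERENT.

Answer: DIFFERENT — A ⇓ F, B ⇓ T

Working:
Term A:
  start: ¬(¬F ∧ (T ∧ T))
  step 1: ¬¬F ∨ ¬(T ∧ T)
  step 2: F ∨ ¬(T ∧ T)
  step 3: ¬(T ∧ T)
  step 4: ¬T ∨ ¬T
  step 5: ¬T
  step 6: F

Term B:
  start: ¬((T ∨ (T ∧ T)) ∧ (F ∧ T))
  step 1: ¬(T ∨ (T ∧ T)) ∨ ¬(F ∧ T)
  step 2: (¬T ∧ ¬(T ∧ T)) ∨ ¬(F ∧ T)
  step 3: (F ∧ ¬(T ∧ T)) ∨ ¬(F ∧ T)
  step 4: F ∨ ¬(F ∧ T)
  step 5: ¬(F ∧ T)
  step 6: ¬F ∨ ¬T
  step 7: T ∨ ¬T
  step 8: T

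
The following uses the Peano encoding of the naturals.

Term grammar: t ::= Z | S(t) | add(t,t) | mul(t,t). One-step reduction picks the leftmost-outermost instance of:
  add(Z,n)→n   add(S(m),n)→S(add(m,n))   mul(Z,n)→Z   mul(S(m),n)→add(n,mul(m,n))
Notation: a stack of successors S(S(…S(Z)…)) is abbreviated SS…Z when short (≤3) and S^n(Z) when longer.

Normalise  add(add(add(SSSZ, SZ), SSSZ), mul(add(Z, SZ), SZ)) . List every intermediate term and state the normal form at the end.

  start: add(add(add(SSSZ, SZ), SSSZ), mul(add(Z, SZ), SZ))
  step 1: add(add(S(add(SSZ, SZ)), SSSZ), mul(add(Z, SZ), SZ))
  step 2: add(S(add(add(SSZ, SZ), SSSZ)), mul(add(Z, SZ), SZ))
  step 3: S(add(add(add(SSZ, SZ), SSSZ), mul(add(Z, SZ), SZ)))
  step 4: S(add(add(S(add(SZ, SZ)), SSSZ), mul(add(Z, SZ), SZ)))
  step 5: S(add(S(add(add(SZ, SZ), SSSZ)), mul(add(Z, SZ), SZ)))
  step 6: S(S(add(add(add(SZ, SZ), SSSZ), mul(add(Z, SZ), SZ))))
  step 7: S(S(add(add(S(add(Z, SZ)), SSSZ), mul(add(Z, SZ), SZ))))
  step 8: S(S(add(S(add(add(Z, SZ), SSSZ)), mul(add(Z, SZ), SZ))))
  step 9: S(S(S(add(add(add(Z, SZ), SSSZ), mul(add(Z, SZ), SZ)))))
  step 10: S(S(S(add(add(SZ, SSSZ), mul(add(Z, SZ), SZ)))))
  step 11: S(S(S(add(S(add(Z, SSSZ)), mul(add(Z, SZ), SZ)))))
  step 12: S(S(S(S(add(add(Z, SSSZ), mul(add(Z, SZ), SZ))))))
  step 13: S(S(S(S(add(SSSZ, mul(add(Z, SZ), SZ))))))
  step 14: S(S(S(S(S(add(SSZ, mul(add(Z, SZ), SZ)))))))
  step 15: S(S(S(S(S(S(add(SZ, mul(add(Z, SZ), SZ))))))))
  step 16: S(S(S(S(S(S(S(add(Z, mul(add(Z, SZ), SZ)))))))))
  step 17: S(S(S(S(S(S(S(mul(add(Z, SZ), SZ))))))))
  step 18: S(S(S(S(S(S(S(mul(SZ, SZ))))))))
  step 19: S(S(S(S(S(S(S(add(SZ, mul(Z, SZ)))))))))
  step 20: S(S(S(S(S(S(S(S(add(Z, mul(Z, SZ))))))))))
  step 21: S(S(S(S(S(S(S(S(mul(Z, SZ)))))))))
  step 22: S^8(Z)

Answer: normal form = S^8(Z)  (in 22 steps)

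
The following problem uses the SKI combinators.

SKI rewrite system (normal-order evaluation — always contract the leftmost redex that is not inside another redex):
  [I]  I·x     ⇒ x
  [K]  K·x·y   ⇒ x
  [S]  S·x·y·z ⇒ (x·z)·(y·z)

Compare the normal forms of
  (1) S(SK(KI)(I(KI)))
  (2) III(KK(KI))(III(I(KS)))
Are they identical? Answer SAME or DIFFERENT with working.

Term A:
  start: S(SK(KI)(I(KI)))
  [1] S(K(I(KI))(KI(I(KI))))
  [2] S(I(KI))
  [3] S(KI)

Term B:
  start: III(KK(KI))(III(I(KS)))
  [1] II(KK(KI))(III(I(KS)))
  [2] I(KK(KI))(III(I(KS)))
  [3] KK(KI)(III(I(KS)))
  [4] K(III(I(KS)))
  [5] K(II(I(KS)))
  [6] K(I(I(KS)))
  [7] K(I(KS))
  [8] K(KS)

Answer: DIFFERENT — A ⇓ S(KI), B ⇓ K(KS)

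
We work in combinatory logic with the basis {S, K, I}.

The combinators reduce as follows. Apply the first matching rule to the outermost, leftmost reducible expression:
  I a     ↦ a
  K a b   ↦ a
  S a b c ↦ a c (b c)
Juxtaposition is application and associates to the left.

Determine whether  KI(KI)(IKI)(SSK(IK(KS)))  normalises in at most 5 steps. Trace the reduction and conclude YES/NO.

  start: KI(KI)(IKI)(SSK(IK(KS)))
  →1  I(IKI)(SSK(IK(KS)))
  →2  IKI(SSK(IK(KS)))
  →3  KI(SSK(IK(KS)))
  →4  I

Answer: YES — reaches normal form I in 4 ≤ 5 steps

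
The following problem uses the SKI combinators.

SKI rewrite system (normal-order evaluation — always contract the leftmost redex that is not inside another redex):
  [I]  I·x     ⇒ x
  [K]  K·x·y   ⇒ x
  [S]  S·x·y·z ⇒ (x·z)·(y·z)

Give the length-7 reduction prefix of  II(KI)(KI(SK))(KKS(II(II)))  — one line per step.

Answer: after 7 steps: K(II)

Working:
  start: II(KI)(KI(SK))(KKS(II(II)))
  step 1: I(KI)(KI(SK))(KKS(II(II)))
  step 2: KI(KI(SK))(KKS(II(II)))
  step 3: I(KKS(II(II)))
  step 4: KKS(II(II))
  step 5: K(II(II))
  step 6: K(I(II))
  step 7: K(II)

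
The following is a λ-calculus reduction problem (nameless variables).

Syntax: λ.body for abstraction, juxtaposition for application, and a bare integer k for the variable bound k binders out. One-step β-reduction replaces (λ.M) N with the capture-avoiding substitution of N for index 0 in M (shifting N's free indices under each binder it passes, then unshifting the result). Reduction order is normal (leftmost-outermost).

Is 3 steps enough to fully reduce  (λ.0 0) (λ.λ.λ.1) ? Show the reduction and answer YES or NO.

  start: (λ.0 0) (λ.λ.λ.1)
  →1  (λ.λ.λ.1) (λ.λ.λ.1)
  →2  λ.λ.1

Answer: YES — reaches normal form λ.λ.1 in 2 ≤ 3 steps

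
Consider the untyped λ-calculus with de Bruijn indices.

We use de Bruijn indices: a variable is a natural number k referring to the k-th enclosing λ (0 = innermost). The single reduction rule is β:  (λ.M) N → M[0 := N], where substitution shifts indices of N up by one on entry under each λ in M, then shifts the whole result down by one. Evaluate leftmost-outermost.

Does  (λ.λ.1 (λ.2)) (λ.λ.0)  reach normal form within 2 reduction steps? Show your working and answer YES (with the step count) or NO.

  start: (λ.λ.1 (λ.2)) (λ.λ.0)
  [1] λ.(λ.λ.0) (λ.λ.λ.0)
  [2] λ.λ.0

Answer: YES — reaches normal form λ.λ.0 in 2 ≤ 2 steps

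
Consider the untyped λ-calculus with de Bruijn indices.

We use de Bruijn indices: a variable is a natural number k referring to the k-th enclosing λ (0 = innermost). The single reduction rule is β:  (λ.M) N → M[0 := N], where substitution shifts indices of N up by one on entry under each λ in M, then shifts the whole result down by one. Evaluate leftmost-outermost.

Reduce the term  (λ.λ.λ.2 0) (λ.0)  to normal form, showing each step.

  start: (λ.λ.λ.2 0) (λ.0)
  step 1: λ.λ.(λ.0) 0
  step 2: λ.λ.0

Answer: normal form = λ.λ.0  (in 2 steps)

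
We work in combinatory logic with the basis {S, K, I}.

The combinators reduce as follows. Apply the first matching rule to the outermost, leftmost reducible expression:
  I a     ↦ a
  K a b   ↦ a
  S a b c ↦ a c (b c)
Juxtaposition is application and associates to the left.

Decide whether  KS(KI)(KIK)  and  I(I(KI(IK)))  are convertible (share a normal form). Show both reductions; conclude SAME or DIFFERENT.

Term A:
  start: KS(KI)(KIK)
  [1] S(KIK)
  [2] SI

Term B:
  start: I(I(KI(IK)))
  [1] I(KI(IK))
  [2] KI(IK)
  [3] I

Answer: DIFFERENT — A ⇓ SI, B ⇓ I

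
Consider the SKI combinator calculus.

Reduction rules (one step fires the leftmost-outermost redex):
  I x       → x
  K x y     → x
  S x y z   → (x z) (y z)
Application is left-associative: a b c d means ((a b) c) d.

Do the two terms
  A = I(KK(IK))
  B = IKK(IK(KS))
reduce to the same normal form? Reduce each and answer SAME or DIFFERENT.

Answer: SAME — A ⇓ K, B ⇓ K

Reduction:
Term A:
  start: I(KK(IK))
  step 1: KK(IK)
  step 2: K

Term B:
  start: IKK(IK(KS))
  step 1: KK(IK(KS))
  step 2: K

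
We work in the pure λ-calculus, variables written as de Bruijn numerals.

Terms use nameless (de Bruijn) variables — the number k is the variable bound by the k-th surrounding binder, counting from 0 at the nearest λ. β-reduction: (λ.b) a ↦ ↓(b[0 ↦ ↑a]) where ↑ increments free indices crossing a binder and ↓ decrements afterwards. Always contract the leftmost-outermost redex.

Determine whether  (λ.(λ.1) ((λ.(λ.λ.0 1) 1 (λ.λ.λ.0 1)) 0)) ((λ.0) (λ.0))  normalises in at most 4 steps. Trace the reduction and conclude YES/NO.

Answer: YES — reaches normal form λ.0 in 3 ≤ 4 steps

Reduction:
  start: (λ.(λ.1) ((λ.(λ.λ.0 1) 1 (λ.λ.λ.0 1)) 0)) ((λ.0) (λ.0))
  →1  (λ.(λ.0) (λ.0)) ((λ.(λ.λ.0 1) ((λ.0) (λ.0)) (λ.λ.λ.0 1)) ((λ.0) (λ.0)))
  →2  (λ.0) (λ.0)
  →3  λ.0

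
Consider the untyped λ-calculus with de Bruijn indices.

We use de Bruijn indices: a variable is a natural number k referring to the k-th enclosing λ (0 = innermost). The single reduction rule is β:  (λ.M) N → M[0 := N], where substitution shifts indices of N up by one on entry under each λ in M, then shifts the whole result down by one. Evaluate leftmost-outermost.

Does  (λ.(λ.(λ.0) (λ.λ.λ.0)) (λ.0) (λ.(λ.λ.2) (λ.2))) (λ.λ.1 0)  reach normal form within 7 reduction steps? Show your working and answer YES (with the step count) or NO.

Answer: YES — reaches normal form λ.λ.0 in 4 ≤ 7 steps

Reduction:
  start: (λ.(λ.(λ.0) (λ.λ.λ.0)) (λ.0) (λ.(λ.λ.2) (λ.2))) (λ.λ.1 0)
  [1] (λ.(λ.0) (λ.λ.λ.0)) (λ.0) (λ.(λ.λ.2) (λ.λ.λ.1 0))
  [2] (λ.0) (λ.λ.λ.0) (λ.(λ.λ.2) (λ.λ.λ.1 0))
  [3] (λ.λ.λ.0) (λ.(λ.λ.2) (λ.λ.λ.1 0))
  [4] λ.λ.0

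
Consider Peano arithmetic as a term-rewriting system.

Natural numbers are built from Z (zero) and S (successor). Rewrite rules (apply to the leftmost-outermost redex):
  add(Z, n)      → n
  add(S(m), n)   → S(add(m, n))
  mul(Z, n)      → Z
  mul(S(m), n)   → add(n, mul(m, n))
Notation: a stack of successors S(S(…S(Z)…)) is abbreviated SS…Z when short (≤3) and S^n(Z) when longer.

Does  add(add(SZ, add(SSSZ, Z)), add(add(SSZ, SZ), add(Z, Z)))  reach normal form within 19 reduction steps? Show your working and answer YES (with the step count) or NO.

  start: add(add(SZ, add(SSSZ, Z)), add(add(SSZ, SZ), add(Z, Z)))
  →1  add(S(add(Z, add(SSSZ, Z))), add(add(SSZ, SZ), add(Z, Z)))
  →2  S(add(add(Z, add(SSSZ, Z)), add(add(SSZ, SZ), add(Z, Z))))
  →3  S(add(add(SSSZ, Z), add(add(SSZ, SZ), add(Z, Z))))
  →4  S(add(S(add(SSZ, Z)), add(add(SSZ, SZ), add(Z, Z))))
  →5  S(S(add(add(SSZ, Z), add(add(SSZ, SZ), add(Z, Z)))))
  →6  S(S(add(S(add(SZ, Z)), add(add(SSZ, SZ), add(Z, Z)))))
  →7  S(S(S(add(add(SZ, Z), add(add(SSZ, SZ), add(Z, Z))))))
  →8  S(S(S(add(S(add(Z, Z)), add(add(SSZ, SZ), add(Z, Z))))))
  →9  S(S(S(S(add(add(Z, Z), add(add(SSZ, SZ), add(Z, Z)))))))
  →10  S(S(S(S(add(Z, add(add(SSZ, SZ), add(Z, Z)))))))
  →11  S(S(S(S(add(add(SSZ, SZ), add(Z, Z))))))
  →12  S(S(S(S(add(S(add(SZ, SZ)), add(Z, Z))))))
  →13  S(S(S(S(S(add(add(SZ, SZ), add(Z, Z)))))))
  →14  S(S(S(S(S(add(S(add(Z, SZ)), add(Z, Z)))))))
  →15  S(S(S(S(S(S(add(add(Z, SZ), add(Z, Z))))))))
  →16  S(S(S(S(S(S(add(SZ, add(Z, Z))))))))
  →17  S(S(S(S(S(S(S(add(Z, add(Z, Z)))))))))
  →18  S(S(S(S(S(S(S(add(Z, Z))))))))
  →19  S^7(Z)

Answer: YES — reaches normal form S^7(Z) in 19 ≤ 19 steps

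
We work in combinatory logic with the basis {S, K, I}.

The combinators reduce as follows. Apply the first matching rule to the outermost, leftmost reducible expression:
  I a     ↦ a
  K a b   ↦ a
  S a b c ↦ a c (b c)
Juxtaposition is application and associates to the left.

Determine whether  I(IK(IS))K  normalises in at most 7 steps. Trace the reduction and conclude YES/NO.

  start: I(IK(IS))K
  [1] IK(IS)K
  [2] K(IS)K
  [3] IS
  [4] S

Answer: YES — reaches normal form S in 4 ≤ 7 steps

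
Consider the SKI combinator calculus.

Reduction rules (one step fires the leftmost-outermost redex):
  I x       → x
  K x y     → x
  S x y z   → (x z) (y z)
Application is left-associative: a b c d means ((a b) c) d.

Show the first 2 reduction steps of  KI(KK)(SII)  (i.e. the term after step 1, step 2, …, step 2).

Answer: after 2 steps: SII

Reduction:
  start: KI(KK)(SII)
  [1] I(SII)
  [2] SII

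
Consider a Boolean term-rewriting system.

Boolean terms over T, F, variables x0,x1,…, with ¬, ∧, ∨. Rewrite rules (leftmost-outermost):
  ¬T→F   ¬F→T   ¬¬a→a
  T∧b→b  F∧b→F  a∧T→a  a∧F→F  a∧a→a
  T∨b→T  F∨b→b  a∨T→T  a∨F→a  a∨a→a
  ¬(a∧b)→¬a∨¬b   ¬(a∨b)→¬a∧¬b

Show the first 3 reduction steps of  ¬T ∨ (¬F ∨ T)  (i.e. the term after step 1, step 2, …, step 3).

Answer: after 3 steps: T

Derivation:
  start: ¬T ∨ (¬F ∨ T)
  [1] F ∨ (¬F ∨ T)
  [2] ¬F ∨ T
  [3] T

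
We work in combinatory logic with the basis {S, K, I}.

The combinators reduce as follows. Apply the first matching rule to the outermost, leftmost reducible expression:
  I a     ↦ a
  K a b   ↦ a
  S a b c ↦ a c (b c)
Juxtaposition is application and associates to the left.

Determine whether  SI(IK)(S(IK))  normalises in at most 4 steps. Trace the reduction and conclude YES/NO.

Answer: NO — after 4 steps the term is SK(K(S(IK))), not yet normal

Working:
  start: SI(IK)(S(IK))
  step 1: I(S(IK))(IK(S(IK)))
  step 2: S(IK)(IK(S(IK)))
  step 3: SK(IK(S(IK)))
  step 4: SK(K(S(IK)))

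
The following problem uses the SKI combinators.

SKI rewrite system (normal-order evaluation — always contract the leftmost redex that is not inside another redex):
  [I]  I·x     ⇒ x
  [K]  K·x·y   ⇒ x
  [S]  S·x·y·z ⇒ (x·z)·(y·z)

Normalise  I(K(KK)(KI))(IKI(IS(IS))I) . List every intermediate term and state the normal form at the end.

  start: I(K(KK)(KI))(IKI(IS(IS))I)
  step 1: K(KK)(KI)(IKI(IS(IS))I)
  step 2: KK(IKI(IS(IS))I)
  step 3: K

Answer: normal form = K  (in 3 steps)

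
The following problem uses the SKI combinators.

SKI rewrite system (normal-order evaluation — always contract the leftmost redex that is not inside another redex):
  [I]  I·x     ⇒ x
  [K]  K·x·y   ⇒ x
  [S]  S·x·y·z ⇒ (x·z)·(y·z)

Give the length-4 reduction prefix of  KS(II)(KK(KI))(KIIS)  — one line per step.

  start: KS(II)(KK(KI))(KIIS)
  [1] S(KK(KI))(KIIS)
  [2] SK(KIIS)
  [3] SK(IS)
  [4] SKS

Answer: after 4 steps: SKS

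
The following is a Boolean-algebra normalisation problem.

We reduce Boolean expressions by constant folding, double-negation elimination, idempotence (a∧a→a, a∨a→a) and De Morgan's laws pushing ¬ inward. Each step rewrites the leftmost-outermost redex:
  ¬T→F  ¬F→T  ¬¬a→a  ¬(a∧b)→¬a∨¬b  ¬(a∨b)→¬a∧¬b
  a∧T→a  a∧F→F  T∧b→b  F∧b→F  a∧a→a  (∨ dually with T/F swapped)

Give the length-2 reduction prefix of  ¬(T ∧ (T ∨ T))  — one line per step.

Answer: after 2 steps: F ∨ ¬(T ∨ T)

Reduction:
  start: ¬(T ∧ (T ∨ T))
  [1] ¬T ∨ ¬(T ∨ T)
  [2] F ∨ ¬(T ∨ T)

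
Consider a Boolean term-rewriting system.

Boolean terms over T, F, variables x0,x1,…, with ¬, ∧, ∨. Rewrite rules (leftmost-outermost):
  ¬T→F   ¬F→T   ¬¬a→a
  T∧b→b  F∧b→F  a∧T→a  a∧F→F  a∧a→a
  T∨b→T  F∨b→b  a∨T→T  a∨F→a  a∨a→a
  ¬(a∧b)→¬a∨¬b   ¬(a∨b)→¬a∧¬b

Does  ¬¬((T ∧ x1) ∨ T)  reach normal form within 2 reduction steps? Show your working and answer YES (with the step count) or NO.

  start: ¬¬((T ∧ x1) ∨ T)
  step 1: (T ∧ x1) ∨ T
  step 2: T

Answer: YES — reaches normal form T in 2 ≤ 2 steps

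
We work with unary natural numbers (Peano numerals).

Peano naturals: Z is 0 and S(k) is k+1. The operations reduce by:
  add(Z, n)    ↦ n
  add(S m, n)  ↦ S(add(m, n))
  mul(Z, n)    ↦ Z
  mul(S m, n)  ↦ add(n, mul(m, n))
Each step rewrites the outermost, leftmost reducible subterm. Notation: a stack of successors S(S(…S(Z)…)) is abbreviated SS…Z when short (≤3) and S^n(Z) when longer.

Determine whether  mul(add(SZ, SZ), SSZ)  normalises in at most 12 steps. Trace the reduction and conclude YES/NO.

  start: mul(add(SZ, SZ), SSZ)
  →1  mul(S(add(Z, SZ)), SSZ)
  →2  add(SSZ, mul(add(Z, SZ), SSZ))
  →3  S(add(SZ, mul(add(Z, SZ), SSZ)))
  →4  S(S(add(Z, mul(add(Z, SZ), SSZ))))
  →5  S(S(mul(add(Z, SZ), SSZ)))
  →6  S(S(mul(SZ, SSZ)))
  →7  S(S(add(SSZ, mul(Z, SSZ))))
  →8  S(S(S(add(SZ, mul(Z, SSZ)))))
  →9  S(S(S(S(add(Z, mul(Z, SSZ))))))
  →10  S(S(S(S(mul(Z, SSZ)))))
  →11  S^4(Z)

Answer: YES — reaches normal form S^4(Z) in 11 ≤ 12 steps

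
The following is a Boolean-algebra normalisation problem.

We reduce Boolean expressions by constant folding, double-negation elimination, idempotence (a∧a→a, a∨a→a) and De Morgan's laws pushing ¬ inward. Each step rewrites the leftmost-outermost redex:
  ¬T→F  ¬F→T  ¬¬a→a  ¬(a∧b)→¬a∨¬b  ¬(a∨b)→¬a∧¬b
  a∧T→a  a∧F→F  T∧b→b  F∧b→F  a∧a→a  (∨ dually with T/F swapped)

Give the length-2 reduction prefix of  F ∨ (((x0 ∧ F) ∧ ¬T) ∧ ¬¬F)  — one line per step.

  start: F ∨ (((x0 ∧ F) ∧ ¬T) ∧ ¬¬F)
  step 1: ((x0 ∧ F) ∧ ¬T) ∧ ¬¬F
  step 2: (F ∧ ¬T) ∧ ¬¬F

Answer: after 2 steps: (F ∧ ¬T) ∧ ¬¬F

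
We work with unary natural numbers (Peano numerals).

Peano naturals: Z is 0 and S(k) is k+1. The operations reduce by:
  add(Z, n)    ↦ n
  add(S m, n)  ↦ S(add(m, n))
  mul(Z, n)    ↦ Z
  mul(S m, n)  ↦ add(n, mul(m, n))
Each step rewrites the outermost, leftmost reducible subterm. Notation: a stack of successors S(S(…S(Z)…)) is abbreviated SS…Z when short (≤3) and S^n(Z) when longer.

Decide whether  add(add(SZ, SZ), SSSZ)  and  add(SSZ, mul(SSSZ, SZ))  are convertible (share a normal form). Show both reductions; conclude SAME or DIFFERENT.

Term A:
  start: add(add(SZ, SZ), SSSZ)
  →1  add(S(add(Z, SZ)), SSSZ)
  →2  S(add(add(Z, SZ), SSSZ))
  →3  S(add(SZ, SSSZ))
  →4  S(S(add(Z, SSSZ)))
  →5  S^5(Z)

Term B:
  start: add(SSZ, mul(SSSZ, SZ))
  →1  S(add(SZ, mul(SSSZ, SZ)))
  →2  S(S(add(Z, mul(SSSZ, SZ))))
  →3  S(S(mul(SSSZ, SZ)))
  →4  S(S(add(SZ, mul(SSZ, SZ))))
  →5  S(S(S(add(Z, mul(SSZ, SZ)))))
  →6  S(S(S(mul(SSZ, SZ))))
  →7  S(S(S(add(SZ, mul(SZ, SZ)))))
  →8  S(S(S(S(add(Z, mul(SZ, SZ))))))
  →9  S(S(S(S(mul(SZ, SZ)))))
  →10  S(S(S(S(add(SZ, mul(Z, SZ))))))
  →11  S(S(S(S(S(add(Z, mul(Z, SZ)))))))
  →12  S(S(S(S(S(mul(Z, SZ))))))
  →13  S^5(Z)

Answer: SAME — A ⇓ S^5(Z), B ⇓ S^5(Z)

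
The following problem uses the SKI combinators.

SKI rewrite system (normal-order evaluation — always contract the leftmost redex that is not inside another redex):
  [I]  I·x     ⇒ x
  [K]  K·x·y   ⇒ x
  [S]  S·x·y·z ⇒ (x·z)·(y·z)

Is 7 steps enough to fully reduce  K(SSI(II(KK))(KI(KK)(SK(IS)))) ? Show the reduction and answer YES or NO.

Answer: NO — after 7 steps the term is K(K(I(KK)(KI(KK)(SK(IS))))), not yet normal

Derivation:
  start: K(SSI(II(KK))(KI(KK)(SK(IS))))
  step 1: K(S(II(KK))(I(II(KK)))(KI(KK)(SK(IS))))
  step 2: K(II(KK)(KI(KK)(SK(IS)))(I(II(KK))(KI(KK)(SK(IS)))))
  step 3: K(I(KK)(KI(KK)(SK(IS)))(I(II(KK))(KI(KK)(SK(IS)))))
  step 4: K(KK(KI(KK)(SK(IS)))(I(II(KK))(KI(KK)(SK(IS)))))
  step 5: K(K(I(II(KK))(KI(KK)(SK(IS)))))
  step 6: K(K(II(KK)(KI(KK)(SK(IS)))))
  step 7: K(K(I(KK)(KI(KK)(SK(IS)))))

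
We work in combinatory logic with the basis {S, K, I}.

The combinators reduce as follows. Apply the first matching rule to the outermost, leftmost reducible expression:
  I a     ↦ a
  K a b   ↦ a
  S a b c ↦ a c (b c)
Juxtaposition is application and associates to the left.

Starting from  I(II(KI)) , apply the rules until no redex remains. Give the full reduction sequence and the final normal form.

  start: I(II(KI))
  [1] II(KI)
  [2] I(KI)
  [3] KI

Answer: normal form = KI  (in 3 steps)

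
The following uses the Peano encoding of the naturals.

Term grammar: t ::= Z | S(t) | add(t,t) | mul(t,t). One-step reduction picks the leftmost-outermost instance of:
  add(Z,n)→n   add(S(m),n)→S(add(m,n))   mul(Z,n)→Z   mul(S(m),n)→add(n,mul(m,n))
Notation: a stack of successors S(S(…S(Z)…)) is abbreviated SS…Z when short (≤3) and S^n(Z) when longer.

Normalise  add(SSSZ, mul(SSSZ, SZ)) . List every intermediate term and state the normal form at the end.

Answer: normal form = S^6(Z)  (in 14 steps)

Working:
  start: add(SSSZ, mul(SSSZ, SZ))
  step 1: S(add(SSZ, mul(SSSZ, SZ)))
  step 2: S(S(add(SZ, mul(SSSZ, SZ))))
  step 3: S(S(S(add(Z, mul(SSSZ, SZ)))))
  step 4: S(S(S(mul(SSSZ, SZ))))
  step 5: S(S(S(add(SZ, mul(SSZ, SZ)))))
  step 6: S(S(S(S(add(Z, mul(SSZ, SZ))))))
  step 7: S(S(S(S(mul(SSZ, SZ)))))
  step 8: S(S(S(S(add(SZ, mul(SZ, SZ))))))
  step 9: S(S(S(S(S(add(Z, mul(SZ, SZ)))))))
  step 10: S(S(S(S(S(mul(SZ, SZ))))))
  step 11: S(S(S(S(S(add(SZ, mul(Z, SZ)))))))
  step 12: S(S(S(S(S(S(add(Z, mul(Z, SZ))))))))
  step 13: S(S(S(S(S(S(mul(Z, SZ)))))))
  step 14: S^6(Z)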